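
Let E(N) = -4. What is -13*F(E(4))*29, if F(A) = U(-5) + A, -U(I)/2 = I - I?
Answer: 1508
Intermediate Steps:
U(I) = 0 (U(I) = -2*(I - I) = -2*0 = 0)
F(A) = A (F(A) = 0 + A = A)
-13*F(E(4))*29 = -13*(-4)*29 = 52*29 = 1508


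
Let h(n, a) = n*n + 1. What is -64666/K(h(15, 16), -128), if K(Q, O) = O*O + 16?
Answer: -32333/8200 ≈ -3.9431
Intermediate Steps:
h(n, a) = 1 + n² (h(n, a) = n² + 1 = 1 + n²)
K(Q, O) = 16 + O² (K(Q, O) = O² + 16 = 16 + O²)
-64666/K(h(15, 16), -128) = -64666/(16 + (-128)²) = -64666/(16 + 16384) = -64666/16400 = -64666*1/16400 = -32333/8200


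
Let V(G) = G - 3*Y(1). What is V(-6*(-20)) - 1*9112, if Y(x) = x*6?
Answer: -9010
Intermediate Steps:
Y(x) = 6*x
V(G) = -18 + G (V(G) = G - 18 = -18 + G)
V(-6*(-20)) - 1*9112 = (-18 - 6*(-20)) - 1*9112 = (-18 + 120) - 9112 = 102 - 9112 = -9010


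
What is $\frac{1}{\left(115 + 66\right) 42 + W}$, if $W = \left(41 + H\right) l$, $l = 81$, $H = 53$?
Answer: $\frac{1}{15216} \approx 6.572 \cdot 10^{-5}$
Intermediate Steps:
$W = 7614$ ($W = \left(41 + 53\right) 81 = 94 \cdot 81 = 7614$)
$\frac{1}{\left(115 + 66\right) 42 + W} = \frac{1}{\left(115 + 66\right) 42 + 7614} = \frac{1}{181 \cdot 42 + 7614} = \frac{1}{7602 + 7614} = \frac{1}{15216}$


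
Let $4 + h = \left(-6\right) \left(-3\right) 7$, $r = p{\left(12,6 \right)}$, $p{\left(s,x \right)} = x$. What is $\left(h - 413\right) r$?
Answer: $-1746$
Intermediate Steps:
$r = 6$
$h = 122$ ($h = -4 + \left(-6\right) \left(-3\right) 7 = -4 + 18 \cdot 7 = -4 + 126 = 122$)
$\left(h - 413\right) r = \left(122 - 413\right) 6 = \left(-291\right) 6 = -1746$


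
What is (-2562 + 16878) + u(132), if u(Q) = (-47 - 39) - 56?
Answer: 14174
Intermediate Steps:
u(Q) = -142 (u(Q) = -86 - 56 = -142)
(-2562 + 16878) + u(132) = (-2562 + 16878) - 142 = 14316 - 142 = 14174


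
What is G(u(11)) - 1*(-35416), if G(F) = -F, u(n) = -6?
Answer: 35422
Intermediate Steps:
G(u(11)) - 1*(-35416) = -1*(-6) - 1*(-35416) = 6 + 35416 = 35422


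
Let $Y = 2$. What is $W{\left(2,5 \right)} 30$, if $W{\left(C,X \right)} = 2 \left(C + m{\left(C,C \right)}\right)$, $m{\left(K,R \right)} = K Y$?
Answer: $360$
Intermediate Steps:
$m{\left(K,R \right)} = 2 K$ ($m{\left(K,R \right)} = K 2 = 2 K$)
$W{\left(C,X \right)} = 6 C$ ($W{\left(C,X \right)} = 2 \left(C + 2 C\right) = 2 \cdot 3 C = 6 C$)
$W{\left(2,5 \right)} 30 = 6 \cdot 2 \cdot 30 = 12 \cdot 30 = 360$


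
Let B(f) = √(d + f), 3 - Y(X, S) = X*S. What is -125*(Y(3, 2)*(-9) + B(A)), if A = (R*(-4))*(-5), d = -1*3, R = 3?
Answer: -3375 - 125*√57 ≈ -4318.7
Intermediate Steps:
d = -3
Y(X, S) = 3 - S*X (Y(X, S) = 3 - X*S = 3 - S*X)
A = 60 (A = (3*(-4))*(-5) = -12*(-5) = 60)
B(f) = √(-3 + f)
-125*(Y(3, 2)*(-9) + B(A)) = -125*((3 - 1*2*3)*(-9) + √(-3 + 60)) = -125*((3 - 6)*(-9) + √57) = -125*(-3*(-9) + √57) = -125*(27 + √57) = -3375 - 125*√57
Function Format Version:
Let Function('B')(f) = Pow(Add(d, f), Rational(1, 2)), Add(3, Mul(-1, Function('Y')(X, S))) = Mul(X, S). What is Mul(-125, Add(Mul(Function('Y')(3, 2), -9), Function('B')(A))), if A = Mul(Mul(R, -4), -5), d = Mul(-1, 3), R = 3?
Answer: Add(-3375, Mul(-125, Pow(57, Rational(1, 2)))) ≈ -4318.7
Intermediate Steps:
d = -3
Function('Y')(X, S) = Add(3, Mul(-1, S, X)) (Function('Y')(X, S) = Add(3, Mul(-1, Mul(X, S))) = Add(3, Mul(-1, Mul(S, X))) = Add(3, Mul(-1, S, X)))
A = 60 (A = Mul(Mul(3, -4), -5) = Mul(-12, -5) = 60)
Function('B')(f) = Pow(Add(-3, f), Rational(1, 2))
Mul(-125, Add(Mul(Function('Y')(3, 2), -9), Function('B')(A))) = Mul(-125, Add(Mul(Add(3, Mul(-1, 2, 3)), -9), Pow(Add(-3, 60), Rational(1, 2)))) = Mul(-125, Add(Mul(Add(3, -6), -9), Pow(57, Rational(1, 2)))) = Mul(-125, Add(Mul(-3, -9), Pow(57, Rational(1, 2)))) = Mul(-125, Add(27, Pow(57, Rational(1, 2)))) = Add(-3375, Mul(-125, Pow(57, Rational(1, 2))))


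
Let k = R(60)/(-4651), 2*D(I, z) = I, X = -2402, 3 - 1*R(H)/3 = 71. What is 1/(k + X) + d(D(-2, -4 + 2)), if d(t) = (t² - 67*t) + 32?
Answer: 1117145149/11171498 ≈ 100.00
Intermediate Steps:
R(H) = -204 (R(H) = 9 - 3*71 = 9 - 213 = -204)
D(I, z) = I/2
d(t) = 32 + t² - 67*t
k = 204/4651 (k = -204/(-4651) = -204*(-1/4651) = 204/4651 ≈ 0.043862)
1/(k + X) + d(D(-2, -4 + 2)) = 1/(204/4651 - 2402) + (32 + ((½)*(-2))² - 67*(-2)/2) = 1/(-11171498/4651) + (32 + (-1)² - 67*(-1)) = -4651/11171498 + (32 + 1 + 67) = -4651/11171498 + 100 = 1117145149/11171498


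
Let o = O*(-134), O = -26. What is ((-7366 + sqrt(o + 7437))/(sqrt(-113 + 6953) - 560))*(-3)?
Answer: -309372/7669 - 33147*sqrt(190)/76690 + 9*sqrt(2074990)/153380 + 42*sqrt(10921)/7669 ≈ -45.641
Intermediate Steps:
o = 3484 (o = -26*(-134) = 3484)
((-7366 + sqrt(o + 7437))/(sqrt(-113 + 6953) - 560))*(-3) = ((-7366 + sqrt(3484 + 7437))/(sqrt(-113 + 6953) - 560))*(-3) = ((-7366 + sqrt(10921))/(sqrt(6840) - 560))*(-3) = ((-7366 + sqrt(10921))/(6*sqrt(190) - 560))*(-3) = ((-7366 + sqrt(10921))/(-560 + 6*sqrt(190)))*(-3) = -3*(-7366 + sqrt(10921))/(-560 + 6*sqrt(190))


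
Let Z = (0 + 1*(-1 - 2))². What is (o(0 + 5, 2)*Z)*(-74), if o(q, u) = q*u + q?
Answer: -9990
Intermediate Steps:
o(q, u) = q + q*u
Z = 9 (Z = (0 + 1*(-3))² = (0 - 3)² = (-3)² = 9)
(o(0 + 5, 2)*Z)*(-74) = (((0 + 5)*(1 + 2))*9)*(-74) = ((5*3)*9)*(-74) = (15*9)*(-74) = 135*(-74) = -9990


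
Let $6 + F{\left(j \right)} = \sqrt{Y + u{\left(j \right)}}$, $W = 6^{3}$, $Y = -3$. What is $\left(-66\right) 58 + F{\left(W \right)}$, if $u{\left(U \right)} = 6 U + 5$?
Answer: $-3834 + \sqrt{1298} \approx -3798.0$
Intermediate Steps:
$W = 216$
$u{\left(U \right)} = 5 + 6 U$
$F{\left(j \right)} = -6 + \sqrt{2 + 6 j}$ ($F{\left(j \right)} = -6 + \sqrt{-3 + \left(5 + 6 j\right)} = -6 + \sqrt{2 + 6 j}$)
$\left(-66\right) 58 + F{\left(W \right)} = \left(-66\right) 58 - \left(6 - \sqrt{2 + 6 \cdot 216}\right) = -3828 - \left(6 - \sqrt{2 + 1296}\right) = -3828 - \left(6 - \sqrt{1298}\right) = -3834 + \sqrt{1298}$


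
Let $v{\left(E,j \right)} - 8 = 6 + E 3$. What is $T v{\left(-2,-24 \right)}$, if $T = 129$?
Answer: $1032$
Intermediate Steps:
$v{\left(E,j \right)} = 14 + 3 E$ ($v{\left(E,j \right)} = 8 + \left(6 + E 3\right) = 8 + \left(6 + 3 E\right) = 14 + 3 E$)
$T v{\left(-2,-24 \right)} = 129 \left(14 + 3 \left(-2\right)\right) = 129 \left(14 - 6\right) = 129 \cdot 8 = 1032$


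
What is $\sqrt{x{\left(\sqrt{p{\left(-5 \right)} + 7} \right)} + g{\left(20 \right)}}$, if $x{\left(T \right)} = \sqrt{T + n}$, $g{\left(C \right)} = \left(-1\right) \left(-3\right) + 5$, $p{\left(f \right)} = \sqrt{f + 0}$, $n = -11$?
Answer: $\sqrt{8 + \sqrt{-11 + \sqrt{7 + i \sqrt{5}}}} \approx 2.8849 + 0.50013 i$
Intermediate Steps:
$p{\left(f \right)} = \sqrt{f}$
$g{\left(C \right)} = 8$ ($g{\left(C \right)} = 3 + 5 = 8$)
$x{\left(T \right)} = \sqrt{-11 + T}$ ($x{\left(T \right)} = \sqrt{T - 11} = \sqrt{-11 + T}$)
$\sqrt{x{\left(\sqrt{p{\left(-5 \right)} + 7} \right)} + g{\left(20 \right)}} = \sqrt{\sqrt{-11 + \sqrt{\sqrt{-5} + 7}} + 8} = \sqrt{\sqrt{-11 + \sqrt{i \sqrt{5} + 7}} + 8} = \sqrt{\sqrt{-11 + \sqrt{7 + i \sqrt{5}}} + 8} = \sqrt{8 + \sqrt{-11 + \sqrt{7 + i \sqrt{5}}}}$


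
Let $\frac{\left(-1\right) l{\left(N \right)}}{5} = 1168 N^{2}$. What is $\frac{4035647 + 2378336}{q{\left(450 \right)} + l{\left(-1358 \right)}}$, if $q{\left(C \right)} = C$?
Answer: $- \frac{6413983}{10769917310} \approx -0.00059555$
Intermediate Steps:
$l{\left(N \right)} = - 5840 N^{2}$ ($l{\left(N \right)} = - 5 \cdot 1168 N^{2} = - 5840 N^{2}$)
$\frac{4035647 + 2378336}{q{\left(450 \right)} + l{\left(-1358 \right)}} = \frac{4035647 + 2378336}{450 - 5840 \left(-1358\right)^{2}} = \frac{6413983}{450 - 10769917760} = \frac{6413983}{-10769917310} = 6413983 \left(- \frac{1}{10769917310}\right) = - \frac{6413983}{10769917310}$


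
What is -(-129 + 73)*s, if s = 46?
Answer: 2576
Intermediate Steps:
-(-129 + 73)*s = -(-129 + 73)*46 = -(-56)*46 = -1*(-2576) = 2576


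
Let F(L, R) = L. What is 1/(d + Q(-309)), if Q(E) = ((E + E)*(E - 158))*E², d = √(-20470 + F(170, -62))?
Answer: 13778194743/379677300752065682248 - 5*I*√203/379677300752065682248 ≈ 3.6289e-11 - 1.8763e-19*I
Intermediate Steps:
d = 10*I*√203 (d = √(-20470 + 170) = √(-20300) = 10*I*√203 ≈ 142.48*I)
Q(E) = 2*E³*(-158 + E) (Q(E) = ((2*E)*(-158 + E))*E² = (2*E*(-158 + E))*E² = 2*E³*(-158 + E))
1/(d + Q(-309)) = 1/(10*I*√203 + 2*(-309)³*(-158 - 309)) = 1/(10*I*√203 + 2*(-29503629)*(-467)) = 1/(10*I*√203 + 27556389486) = 1/(27556389486 + 10*I*√203)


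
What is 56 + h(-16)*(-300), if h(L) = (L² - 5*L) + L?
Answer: -95944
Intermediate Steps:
h(L) = L² - 4*L
56 + h(-16)*(-300) = 56 - 16*(-4 - 16)*(-300) = 56 - 16*(-20)*(-300) = 56 + 320*(-300) = 56 - 96000 = -95944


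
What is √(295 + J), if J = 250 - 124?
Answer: √421 ≈ 20.518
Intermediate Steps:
J = 126
√(295 + J) = √(295 + 126) = √421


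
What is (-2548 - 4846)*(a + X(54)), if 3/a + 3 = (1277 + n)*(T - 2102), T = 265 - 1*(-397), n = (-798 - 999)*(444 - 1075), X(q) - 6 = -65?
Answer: 237705350490360/544888321 ≈ 4.3625e+5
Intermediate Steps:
X(q) = -59 (X(q) = 6 - 65 = -59)
n = 1133907 (n = -1797*(-631) = 1133907)
T = 662 (T = 265 + 397 = 662)
a = -1/544888321 (a = 3/(-3 + (1277 + 1133907)*(662 - 2102)) = 3/(-3 + 1135184*(-1440)) = 3/(-3 - 1634664960) = 3/(-1634664963) = 3*(-1/1634664963) = -1/544888321 ≈ -1.8352e-9)
(-2548 - 4846)*(a + X(54)) = (-2548 - 4846)*(-1/544888321 - 59) = -7394*(-32148410940/544888321) = 237705350490360/544888321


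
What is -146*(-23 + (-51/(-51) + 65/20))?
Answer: 5475/2 ≈ 2737.5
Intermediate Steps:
-146*(-23 + (-51/(-51) + 65/20)) = -146*(-23 + (-51*(-1/51) + 65*(1/20))) = -146*(-23 + (1 + 13/4)) = -146*(-23 + 17/4) = -146*(-75/4) = 5475/2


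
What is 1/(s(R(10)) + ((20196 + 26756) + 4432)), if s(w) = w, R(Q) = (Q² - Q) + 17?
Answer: 1/51491 ≈ 1.9421e-5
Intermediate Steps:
R(Q) = 17 + Q² - Q
1/(s(R(10)) + ((20196 + 26756) + 4432)) = 1/((17 + 10² - 1*10) + ((20196 + 26756) + 4432)) = 1/((17 + 100 - 10) + (46952 + 4432)) = 1/(107 + 51384) = 1/51491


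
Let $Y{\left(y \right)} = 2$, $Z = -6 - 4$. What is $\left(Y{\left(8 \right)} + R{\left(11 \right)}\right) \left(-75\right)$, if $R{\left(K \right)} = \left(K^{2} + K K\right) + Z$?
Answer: $-17550$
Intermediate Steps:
$Z = -10$
$R{\left(K \right)} = -10 + 2 K^{2}$ ($R{\left(K \right)} = \left(K^{2} + K K\right) - 10 = \left(K^{2} + K^{2}\right) - 10 = 2 K^{2} - 10 = -10 + 2 K^{2}$)
$\left(Y{\left(8 \right)} + R{\left(11 \right)}\right) \left(-75\right) = \left(2 - \left(10 - 2 \cdot 11^{2}\right)\right) \left(-75\right) = \left(2 + \left(-10 + 2 \cdot 121\right)\right) \left(-75\right) = \left(2 + \left(-10 + 242\right)\right) \left(-75\right) = \left(2 + 232\right) \left(-75\right) = 234 \left(-75\right) = -17550$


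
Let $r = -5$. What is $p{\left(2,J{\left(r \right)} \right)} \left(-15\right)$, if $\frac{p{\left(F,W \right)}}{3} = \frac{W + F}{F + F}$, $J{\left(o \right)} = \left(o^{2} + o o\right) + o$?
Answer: $- \frac{2115}{4} \approx -528.75$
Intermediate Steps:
$J{\left(o \right)} = o + 2 o^{2}$ ($J{\left(o \right)} = \left(o^{2} + o^{2}\right) + o = 2 o^{2} + o = o + 2 o^{2}$)
$p{\left(F,W \right)} = \frac{3 \left(F + W\right)}{2 F}$ ($p{\left(F,W \right)} = 3 \frac{W + F}{F + F} = 3 \frac{F + W}{2 F} = \frac{3 \left(F + W\right)}{2 F}$)
$p{\left(2,J{\left(r \right)} \right)} \left(-15\right) = \frac{3 \left(2 - 5 \left(1 + 2 \left(-5\right)\right)\right)}{2 \cdot 2} \left(-15\right) = \frac{3}{2} \cdot \frac{1}{2} \left(2 - 5 \left(1 - 10\right)\right) \left(-15\right) = \frac{3}{2} \cdot \frac{1}{2} \left(2 - -45\right) \left(-15\right) = \frac{3}{2} \cdot \frac{1}{2} \left(2 + 45\right) \left(-15\right) = \frac{3}{2} \cdot \frac{1}{2} \cdot 47 \left(-15\right) = \frac{141}{4} \left(-15\right) = - \frac{2115}{4}$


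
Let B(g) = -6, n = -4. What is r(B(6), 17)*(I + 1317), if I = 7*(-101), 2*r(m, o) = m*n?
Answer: 7320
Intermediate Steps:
r(m, o) = -2*m (r(m, o) = (m*(-4))/2 = (-4*m)/2 = -2*m)
I = -707
r(B(6), 17)*(I + 1317) = (-2*(-6))*(-707 + 1317) = 12*610 = 7320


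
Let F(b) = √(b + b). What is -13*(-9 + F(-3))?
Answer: 117 - 13*I*√6 ≈ 117.0 - 31.843*I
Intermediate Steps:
F(b) = √2*√b (F(b) = √(2*b) = √2*√b)
-13*(-9 + F(-3)) = -13*(-9 + √2*√(-3)) = -13*(-9 + √2*(I*√3)) = -13*(-9 + I*√6) = 117 - 13*I*√6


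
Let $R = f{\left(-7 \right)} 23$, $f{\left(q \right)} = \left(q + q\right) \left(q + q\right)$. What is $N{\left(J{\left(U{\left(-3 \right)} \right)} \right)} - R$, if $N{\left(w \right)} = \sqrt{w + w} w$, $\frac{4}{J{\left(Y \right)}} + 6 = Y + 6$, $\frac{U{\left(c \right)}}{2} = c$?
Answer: $-4508 - \frac{4 i \sqrt{3}}{9} \approx -4508.0 - 0.7698 i$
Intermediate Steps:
$U{\left(c \right)} = 2 c$
$J{\left(Y \right)} = \frac{4}{Y}$ ($J{\left(Y \right)} = \frac{4}{-6 + \left(Y + 6\right)} = \frac{4}{-6 + \left(6 + Y\right)} = \frac{4}{Y}$)
$f{\left(q \right)} = 4 q^{2}$ ($f{\left(q \right)} = 2 q 2 q = 4 q^{2}$)
$N{\left(w \right)} = \sqrt{2} w^{\frac{3}{2}}$ ($N{\left(w \right)} = \sqrt{2 w} w = \sqrt{2} \sqrt{w} w = \sqrt{2} w^{\frac{3}{2}}$)
$R = 4508$ ($R = 4 \left(-7\right)^{2} \cdot 23 = 4 \cdot 49 \cdot 23 = 196 \cdot 23 = 4508$)
$N{\left(J{\left(U{\left(-3 \right)} \right)} \right)} - R = \sqrt{2} \left(\frac{4}{2 \left(-3\right)}\right)^{\frac{3}{2}} - 4508 = \sqrt{2} \left(\frac{4}{-6}\right)^{\frac{3}{2}} - 4508 = \sqrt{2} \left(4 \left(- \frac{1}{6}\right)\right)^{\frac{3}{2}} - 4508 = \sqrt{2} \left(- \frac{2}{3}\right)^{\frac{3}{2}} - 4508 = \sqrt{2} \left(- \frac{2 i \sqrt{6}}{9}\right) - 4508 = - \frac{4 i \sqrt{3}}{9} - 4508 = -4508 - \frac{4 i \sqrt{3}}{9}$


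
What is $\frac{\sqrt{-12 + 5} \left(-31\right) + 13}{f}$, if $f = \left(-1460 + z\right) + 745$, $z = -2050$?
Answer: $- \frac{13}{2765} + \frac{31 i \sqrt{7}}{2765} \approx -0.0047016 + 0.029663 i$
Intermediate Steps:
$f = -2765$ ($f = \left(-1460 - 2050\right) + 745 = -3510 + 745 = -2765$)
$\frac{\sqrt{-12 + 5} \left(-31\right) + 13}{f} = \frac{\sqrt{-12 + 5} \left(-31\right) + 13}{-2765} = \left(\sqrt{-7} \left(-31\right) + 13\right) \left(- \frac{1}{2765}\right) = \left(i \sqrt{7} \left(-31\right) + 13\right) \left(- \frac{1}{2765}\right) = \left(- 31 i \sqrt{7} + 13\right) \left(- \frac{1}{2765}\right) = \left(13 - 31 i \sqrt{7}\right) \left(- \frac{1}{2765}\right) = - \frac{13}{2765} + \frac{31 i \sqrt{7}}{2765}$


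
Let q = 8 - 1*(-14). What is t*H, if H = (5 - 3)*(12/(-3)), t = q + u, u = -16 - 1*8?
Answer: 16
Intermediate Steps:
u = -24 (u = -16 - 8 = -24)
q = 22 (q = 8 + 14 = 22)
t = -2 (t = 22 - 24 = -2)
H = -8 (H = 2*(12*(-1/3)) = 2*(-4) = -8)
t*H = -2*(-8) = 16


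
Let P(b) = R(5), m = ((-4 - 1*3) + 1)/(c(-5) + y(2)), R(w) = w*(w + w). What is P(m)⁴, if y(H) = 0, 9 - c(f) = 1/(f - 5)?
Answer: 6250000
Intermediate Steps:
c(f) = 9 - 1/(-5 + f) (c(f) = 9 - 1/(f - 5) = 9 - 1/(-5 + f))
R(w) = 2*w² (R(w) = w*(2*w) = 2*w²)
m = -60/91 (m = ((-4 - 1*3) + 1)/((-46 + 9*(-5))/(-5 - 5) + 0) = ((-4 - 3) + 1)/((-46 - 45)/(-10) + 0) = (-7 + 1)/(-⅒*(-91) + 0) = -6/(91/10 + 0) = -6/91/10 = -6*10/91 = -60/91 ≈ -0.65934)
P(b) = 50 (P(b) = 2*5² = 2*25 = 50)
P(m)⁴ = 50⁴ = 6250000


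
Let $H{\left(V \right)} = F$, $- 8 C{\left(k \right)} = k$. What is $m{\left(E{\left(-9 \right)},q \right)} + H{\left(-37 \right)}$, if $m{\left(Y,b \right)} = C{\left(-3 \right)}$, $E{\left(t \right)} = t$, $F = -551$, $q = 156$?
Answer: $- \frac{4405}{8} \approx -550.63$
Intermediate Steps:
$C{\left(k \right)} = - \frac{k}{8}$
$H{\left(V \right)} = -551$
$m{\left(Y,b \right)} = \frac{3}{8}$ ($m{\left(Y,b \right)} = \left(- \frac{1}{8}\right) \left(-3\right) = \frac{3}{8}$)
$m{\left(E{\left(-9 \right)},q \right)} + H{\left(-37 \right)} = \frac{3}{8} - 551 = - \frac{4405}{8}$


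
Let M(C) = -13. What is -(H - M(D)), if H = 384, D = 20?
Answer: -397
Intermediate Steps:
-(H - M(D)) = -(384 - 1*(-13)) = -(384 + 13) = -1*397 = -397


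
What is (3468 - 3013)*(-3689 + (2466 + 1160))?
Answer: -28665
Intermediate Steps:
(3468 - 3013)*(-3689 + (2466 + 1160)) = 455*(-3689 + 3626) = 455*(-63) = -28665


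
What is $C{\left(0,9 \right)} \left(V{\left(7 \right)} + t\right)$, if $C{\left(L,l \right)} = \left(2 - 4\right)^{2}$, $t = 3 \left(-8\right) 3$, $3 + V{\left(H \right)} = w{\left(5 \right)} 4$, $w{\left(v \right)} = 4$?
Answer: $-236$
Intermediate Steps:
$V{\left(H \right)} = 13$ ($V{\left(H \right)} = -3 + 4 \cdot 4 = -3 + 16 = 13$)
$t = -72$ ($t = \left(-24\right) 3 = -72$)
$C{\left(L,l \right)} = 4$ ($C{\left(L,l \right)} = \left(-2\right)^{2} = 4$)
$C{\left(0,9 \right)} \left(V{\left(7 \right)} + t\right) = 4 \left(13 - 72\right) = 4 \left(-59\right) = -236$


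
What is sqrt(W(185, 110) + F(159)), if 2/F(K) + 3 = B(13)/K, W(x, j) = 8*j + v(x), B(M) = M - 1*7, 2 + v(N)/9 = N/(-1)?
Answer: I*sqrt(19809789)/157 ≈ 28.349*I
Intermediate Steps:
v(N) = -18 - 9*N (v(N) = -18 + 9*(N/(-1)) = -18 + 9*(N*(-1)) = -18 + 9*(-N) = -18 - 9*N)
B(M) = -7 + M (B(M) = M - 7 = -7 + M)
W(x, j) = -18 - 9*x + 8*j (W(x, j) = 8*j + (-18 - 9*x) = -18 - 9*x + 8*j)
F(K) = 2/(-3 + 6/K) (F(K) = 2/(-3 + (-7 + 13)/K) = 2/(-3 + 6/K))
sqrt(W(185, 110) + F(159)) = sqrt((-18 - 9*185 + 8*110) - 2*159/(-6 + 3*159)) = sqrt((-18 - 1665 + 880) - 2*159/(-6 + 477)) = sqrt(-803 - 2*159/471) = sqrt(-803 - 2*159*1/471) = sqrt(-803 - 106/157) = sqrt(-126177/157) = I*sqrt(19809789)/157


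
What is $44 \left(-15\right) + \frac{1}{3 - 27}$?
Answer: $- \frac{15841}{24} \approx -660.04$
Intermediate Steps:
$44 \left(-15\right) + \frac{1}{3 - 27} = -660 + \frac{1}{-24} = -660 - \frac{1}{24} = - \frac{15841}{24}$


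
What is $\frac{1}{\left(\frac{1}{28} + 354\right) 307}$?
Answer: $\frac{28}{3043291} \approx 9.2006 \cdot 10^{-6}$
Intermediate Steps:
$\frac{1}{\left(\frac{1}{28} + 354\right) 307} = \frac{1}{\frac{9913}{28} \cdot 307} = \frac{1}{\frac{3043291}{28}} = \frac{28}{3043291}$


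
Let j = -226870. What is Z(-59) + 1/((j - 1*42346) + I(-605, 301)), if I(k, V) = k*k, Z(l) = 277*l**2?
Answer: 93346819734/96809 ≈ 9.6424e+5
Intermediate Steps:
I(k, V) = k**2
Z(-59) + 1/((j - 1*42346) + I(-605, 301)) = 277*(-59)**2 + 1/((-226870 - 1*42346) + (-605)**2) = 277*3481 + 1/((-226870 - 42346) + 366025) = 964237 + 1/(-269216 + 366025) = 964237 + 1/96809 = 93346819734/96809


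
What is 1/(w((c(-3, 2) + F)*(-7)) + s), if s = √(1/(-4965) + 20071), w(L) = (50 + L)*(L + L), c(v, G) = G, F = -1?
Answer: -1494465/849841673 - √494774732010/1699683346 ≈ -0.0021724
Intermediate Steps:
w(L) = 2*L*(50 + L) (w(L) = (50 + L)*(2*L) = 2*L*(50 + L))
s = √494774732010/4965 (s = √(-1/4965 + 20071) = √(99652514/4965) = √494774732010/4965 ≈ 141.67)
1/(w((c(-3, 2) + F)*(-7)) + s) = 1/(2*((2 - 1)*(-7))*(50 + (2 - 1)*(-7)) + √494774732010/4965) = 1/(2*(1*(-7))*(50 + 1*(-7)) + √494774732010/4965) = 1/(2*(-7)*(50 - 7) + √494774732010/4965) = 1/(2*(-7)*43 + √494774732010/4965) = 1/(-602 + √494774732010/4965)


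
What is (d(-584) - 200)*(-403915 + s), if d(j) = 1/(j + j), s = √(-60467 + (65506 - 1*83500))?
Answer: 94354947915/1168 - 233601*I*√78461/1168 ≈ 8.0783e+7 - 56022.0*I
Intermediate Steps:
s = I*√78461 (s = √(-60467 + (65506 - 83500)) = √(-60467 - 17994) = √(-78461) = I*√78461 ≈ 280.11*I)
d(j) = 1/(2*j)
(d(-584) - 200)*(-403915 + s) = ((½)/(-584) - 200)*(-403915 + I*√78461) = ((½)*(-1/584) - 200)*(-403915 + I*√78461) = (-1/1168 - 200)*(-403915 + I*√78461) = -233601*(-403915 + I*√78461)/1168 = 94354947915/1168 - 233601*I*√78461/1168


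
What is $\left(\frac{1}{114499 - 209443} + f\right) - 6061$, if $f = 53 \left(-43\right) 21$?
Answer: $- \frac{5119380481}{94944} \approx -53920.0$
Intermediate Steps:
$f = -47859$ ($f = \left(-2279\right) 21 = -47859$)
$\left(\frac{1}{114499 - 209443} + f\right) - 6061 = \left(\frac{1}{114499 - 209443} - 47859\right) - 6061 = \left(\frac{1}{-94944} - 47859\right) - 6061 = \left(- \frac{1}{94944} - 47859\right) - 6061 = - \frac{4543924897}{94944} - 6061 = - \frac{5119380481}{94944}$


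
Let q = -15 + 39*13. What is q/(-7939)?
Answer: -492/7939 ≈ -0.061973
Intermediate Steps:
q = 492 (q = -15 + 507 = 492)
q/(-7939) = 492/(-7939) = 492*(-1/7939) = -492/7939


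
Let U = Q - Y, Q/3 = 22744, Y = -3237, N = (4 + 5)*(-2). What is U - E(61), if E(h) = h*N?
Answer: 72567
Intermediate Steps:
N = -18 (N = 9*(-2) = -18)
Q = 68232 (Q = 3*22744 = 68232)
E(h) = -18*h (E(h) = h*(-18) = -18*h)
U = 71469 (U = 68232 - 1*(-3237) = 68232 + 3237 = 71469)
U - E(61) = 71469 - (-18)*61 = 71469 - 1*(-1098) = 71469 + 1098 = 72567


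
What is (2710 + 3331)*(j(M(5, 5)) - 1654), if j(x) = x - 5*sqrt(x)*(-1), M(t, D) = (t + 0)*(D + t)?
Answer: -9689764 + 151025*sqrt(2) ≈ -9.4762e+6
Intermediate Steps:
M(t, D) = t*(D + t)
j(x) = x + 5*sqrt(x)
(2710 + 3331)*(j(M(5, 5)) - 1654) = (2710 + 3331)*((5*(5 + 5) + 5*sqrt(5*(5 + 5))) - 1654) = 6041*((5*10 + 5*sqrt(5*10)) - 1654) = 6041*((50 + 5*sqrt(50)) - 1654) = 6041*((50 + 5*(5*sqrt(2))) - 1654) = 6041*((50 + 25*sqrt(2)) - 1654) = 6041*(-1604 + 25*sqrt(2)) = -9689764 + 151025*sqrt(2)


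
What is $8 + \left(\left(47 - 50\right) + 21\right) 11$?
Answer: $206$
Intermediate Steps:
$8 + \left(\left(47 - 50\right) + 21\right) 11 = 8 + \left(-3 + 21\right) 11 = 8 + 18 \cdot 11 = 8 + 198 = 206$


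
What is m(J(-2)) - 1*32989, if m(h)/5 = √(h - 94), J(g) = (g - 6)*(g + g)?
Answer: -32989 + 5*I*√62 ≈ -32989.0 + 39.37*I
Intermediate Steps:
J(g) = 2*g*(-6 + g) (J(g) = (-6 + g)*(2*g) = 2*g*(-6 + g))
m(h) = 5*√(-94 + h) (m(h) = 5*√(h - 94) = 5*√(-94 + h))
m(J(-2)) - 1*32989 = 5*√(-94 + 2*(-2)*(-6 - 2)) - 1*32989 = 5*√(-94 + 2*(-2)*(-8)) - 32989 = 5*√(-94 + 32) - 32989 = 5*√(-62) - 32989 = 5*(I*√62) - 32989 = 5*I*√62 - 32989 = -32989 + 5*I*√62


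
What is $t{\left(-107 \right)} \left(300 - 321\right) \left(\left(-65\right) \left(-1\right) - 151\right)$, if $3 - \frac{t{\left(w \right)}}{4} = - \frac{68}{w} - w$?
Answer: $- \frac{80879904}{107} \approx -7.5589 \cdot 10^{5}$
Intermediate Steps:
$t{\left(w \right)} = 12 + 4 w + \frac{272}{w}$ ($t{\left(w \right)} = 12 - 4 \left(- \frac{68}{w} - w\right) = 12 - 4 \left(- w - \frac{68}{w}\right) = 12 + \left(4 w + \frac{272}{w}\right) = 12 + 4 w + \frac{272}{w}$)
$t{\left(-107 \right)} \left(300 - 321\right) \left(\left(-65\right) \left(-1\right) - 151\right) = \left(12 + 4 \left(-107\right) + \frac{272}{-107}\right) \left(300 - 321\right) \left(\left(-65\right) \left(-1\right) - 151\right) = \left(12 - 428 + 272 \left(- \frac{1}{107}\right)\right) \left(- 21 \left(65 - 151\right)\right) = \left(12 - 428 - \frac{272}{107}\right) \left(\left(-21\right) \left(-86\right)\right) = \left(- \frac{44784}{107}\right) 1806 = - \frac{80879904}{107}$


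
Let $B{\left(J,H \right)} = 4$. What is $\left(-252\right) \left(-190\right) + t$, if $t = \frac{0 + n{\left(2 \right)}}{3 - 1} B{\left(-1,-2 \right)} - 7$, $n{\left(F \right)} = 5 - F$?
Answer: $47879$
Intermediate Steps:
$t = -1$ ($t = \frac{0 + \left(5 - 2\right)}{3 - 1} \cdot 4 - 7 = \frac{0 + \left(5 - 2\right)}{2} \cdot 4 - 7 = \left(0 + 3\right) \frac{1}{2} \cdot 4 - 7 = 3 \cdot \frac{1}{2} \cdot 4 - 7 = \frac{3}{2} \cdot 4 - 7 = 6 - 7 = -1$)
$\left(-252\right) \left(-190\right) + t = \left(-252\right) \left(-190\right) - 1 = 47880 - 1 = 47879$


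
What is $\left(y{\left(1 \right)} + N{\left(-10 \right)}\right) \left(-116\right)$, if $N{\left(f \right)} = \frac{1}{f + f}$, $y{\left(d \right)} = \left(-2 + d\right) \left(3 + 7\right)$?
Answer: $\frac{5829}{5} \approx 1165.8$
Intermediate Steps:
$y{\left(d \right)} = -20 + 10 d$ ($y{\left(d \right)} = \left(-2 + d\right) 10 = -20 + 10 d$)
$N{\left(f \right)} = \frac{1}{2 f}$
$\left(y{\left(1 \right)} + N{\left(-10 \right)}\right) \left(-116\right) = \left(\left(-20 + 10 \cdot 1\right) + \frac{1}{2 \left(-10\right)}\right) \left(-116\right) = \left(\left(-20 + 10\right) + \frac{1}{2} \left(- \frac{1}{10}\right)\right) \left(-116\right) = \left(-10 - \frac{1}{20}\right) \left(-116\right) = \left(- \frac{201}{20}\right) \left(-116\right) = \frac{5829}{5}$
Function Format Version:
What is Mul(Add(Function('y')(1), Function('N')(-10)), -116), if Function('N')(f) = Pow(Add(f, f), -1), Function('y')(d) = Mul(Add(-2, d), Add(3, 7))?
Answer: Rational(5829, 5) ≈ 1165.8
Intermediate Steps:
Function('y')(d) = Add(-20, Mul(10, d)) (Function('y')(d) = Mul(Add(-2, d), 10) = Add(-20, Mul(10, d)))
Function('N')(f) = Mul(Rational(1, 2), Pow(f, -1)) (Function('N')(f) = Pow(Mul(2, f), -1) = Mul(Rational(1, 2), Pow(f, -1)))
Mul(Add(Function('y')(1), Function('N')(-10)), -116) = Mul(Add(Add(-20, Mul(10, 1)), Mul(Rational(1, 2), Pow(-10, -1))), -116) = Mul(Add(Add(-20, 10), Mul(Rational(1, 2), Rational(-1, 10))), -116) = Mul(Add(-10, Rational(-1, 20)), -116) = Mul(Rational(-201, 20), -116) = Rational(5829, 5)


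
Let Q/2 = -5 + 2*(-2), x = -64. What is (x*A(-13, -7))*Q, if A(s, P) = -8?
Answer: -9216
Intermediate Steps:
Q = -18 (Q = 2*(-5 + 2*(-2)) = 2*(-5 - 4) = 2*(-9) = -18)
(x*A(-13, -7))*Q = -64*(-8)*(-18) = 512*(-18) = -9216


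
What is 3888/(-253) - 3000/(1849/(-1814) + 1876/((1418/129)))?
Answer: -1824479473056/55201231811 ≈ -33.051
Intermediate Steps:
3888/(-253) - 3000/(1849/(-1814) + 1876/((1418/129))) = 3888*(-1/253) - 3000/(1849*(-1/1814) + 1876/((1418*(1/129)))) = -3888/253 - 3000/(-1849/1814 + 1876/(1418/129)) = -3888/253 - 3000/(-1849/1814 + 1876*(129/1418)) = -3888/253 - 3000/(-1849/1814 + 121002/709) = -3888/253 - 3000/218186687/1286126 = -3888/253 - 3000*1286126/218186687 = -3888/253 - 3858378000/218186687 = -1824479473056/55201231811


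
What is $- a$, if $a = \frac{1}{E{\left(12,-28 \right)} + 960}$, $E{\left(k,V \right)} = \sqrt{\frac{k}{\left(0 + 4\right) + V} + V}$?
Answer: $- \frac{640}{614419} + \frac{i \sqrt{114}}{1843257} \approx -0.0010416 + 5.7925 \cdot 10^{-6} i$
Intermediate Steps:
$E{\left(k,V \right)} = \sqrt{V + \frac{k}{4 + V}}$ ($E{\left(k,V \right)} = \sqrt{\frac{k}{4 + V} + V} = \sqrt{V + \frac{k}{4 + V}}$)
$a = \frac{1}{960 + \frac{i \sqrt{114}}{2}}$ ($a = \frac{1}{\sqrt{\frac{12 - 28 \left(4 - 28\right)}{4 - 28}} + 960} = \frac{1}{\sqrt{\frac{12 - -672}{-24}} + 960} = \frac{1}{\sqrt{- \frac{12 + 672}{24}} + 960} = \frac{1}{\sqrt{\left(- \frac{1}{24}\right) 684} + 960} = \frac{1}{\sqrt{- \frac{57}{2}} + 960} = \frac{1}{\frac{i \sqrt{114}}{2} + 960} = \frac{1}{960 + \frac{i \sqrt{114}}{2}} \approx 0.0010416 - 5.792 \cdot 10^{-6} i$)
$- a = - (\frac{640}{614419} - \frac{i \sqrt{114}}{1843257}) = - \frac{640}{614419} + \frac{i \sqrt{114}}{1843257}$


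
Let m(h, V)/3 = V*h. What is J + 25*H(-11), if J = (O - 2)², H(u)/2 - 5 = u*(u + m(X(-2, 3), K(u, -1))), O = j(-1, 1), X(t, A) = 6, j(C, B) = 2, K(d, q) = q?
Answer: 16200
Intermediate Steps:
m(h, V) = 3*V*h (m(h, V) = 3*(V*h) = 3*V*h)
O = 2
H(u) = 10 + 2*u*(-18 + u) (H(u) = 10 + 2*(u*(u + 3*(-1)*6)) = 10 + 2*(u*(u - 18)) = 10 + 2*(u*(-18 + u)) = 10 + 2*u*(-18 + u))
J = 0 (J = (2 - 2)² = 0² = 0)
J + 25*H(-11) = 0 + 25*(10 - 36*(-11) + 2*(-11)²) = 0 + 25*(10 + 396 + 2*121) = 0 + 25*(10 + 396 + 242) = 0 + 25*648 = 0 + 16200 = 16200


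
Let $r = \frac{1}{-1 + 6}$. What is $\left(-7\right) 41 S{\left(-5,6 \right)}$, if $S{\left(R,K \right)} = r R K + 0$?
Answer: $1722$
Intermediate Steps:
$r = \frac{1}{5} \approx 0.2$
$S{\left(R,K \right)} = \frac{K R}{5}$ ($S{\left(R,K \right)} = \frac{R}{5} K + 0 = \frac{K R}{5} + 0 = \frac{K R}{5}$)
$\left(-7\right) 41 S{\left(-5,6 \right)} = \left(-7\right) 41 \cdot \frac{1}{5} \cdot 6 \left(-5\right) = \left(-287\right) \left(-6\right) = 1722$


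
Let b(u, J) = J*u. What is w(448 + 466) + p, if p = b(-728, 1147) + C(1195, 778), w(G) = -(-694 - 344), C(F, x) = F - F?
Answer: -833978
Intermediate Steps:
C(F, x) = 0
w(G) = 1038 (w(G) = -1*(-1038) = 1038)
p = -835016 (p = 1147*(-728) + 0 = -835016 + 0 = -835016)
w(448 + 466) + p = 1038 - 835016 = -833978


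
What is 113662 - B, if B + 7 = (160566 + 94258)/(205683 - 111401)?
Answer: 5358342917/47141 ≈ 1.1367e+5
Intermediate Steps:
B = -202575/47141 (B = -7 + (160566 + 94258)/(205683 - 111401) = -7 + 254824/94282 = -7 + 254824*(1/94282) = -7 + 127412/47141 = -202575/47141 ≈ -4.2972)
113662 - B = 113662 - 1*(-202575/47141) = 113662 + 202575/47141 = 5358342917/47141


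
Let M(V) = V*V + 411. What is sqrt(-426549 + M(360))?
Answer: I*sqrt(296538) ≈ 544.55*I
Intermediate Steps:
M(V) = 411 + V**2 (M(V) = V**2 + 411 = 411 + V**2)
sqrt(-426549 + M(360)) = sqrt(-426549 + (411 + 360**2)) = sqrt(-426549 + (411 + 129600)) = sqrt(-426549 + 130011) = sqrt(-296538) = I*sqrt(296538)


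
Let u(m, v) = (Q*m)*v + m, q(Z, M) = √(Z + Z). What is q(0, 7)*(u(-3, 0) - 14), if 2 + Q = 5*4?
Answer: 0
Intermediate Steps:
Q = 18 (Q = -2 + 5*4 = -2 + 20 = 18)
q(Z, M) = √2*√Z (q(Z, M) = √(2*Z) = √2*√Z)
u(m, v) = m + 18*m*v (u(m, v) = (18*m)*v + m = 18*m*v + m = m + 18*m*v)
q(0, 7)*(u(-3, 0) - 14) = (√2*√0)*(-3*(1 + 18*0) - 14) = (√2*0)*(-3*(1 + 0) - 14) = 0*(-3*1 - 14) = 0*(-3 - 14) = 0*(-17) = 0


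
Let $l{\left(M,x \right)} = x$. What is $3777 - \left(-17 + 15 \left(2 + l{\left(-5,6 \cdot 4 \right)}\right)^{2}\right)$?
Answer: $-6346$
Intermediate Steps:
$3777 - \left(-17 + 15 \left(2 + l{\left(-5,6 \cdot 4 \right)}\right)^{2}\right) = 3777 - \left(-17 + 15 \left(2 + 6 \cdot 4\right)^{2}\right) = 3777 - \left(-17 + 15 \left(2 + 24\right)^{2}\right) = 3777 - \left(-17 + 15 \cdot 26^{2}\right) = 3777 - \left(-17 + 15 \cdot 676\right) = 3777 - \left(-17 + 10140\right) = 3777 - 10123 = -6346$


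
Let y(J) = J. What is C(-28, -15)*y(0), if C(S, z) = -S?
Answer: 0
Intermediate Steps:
C(-28, -15)*y(0) = -1*(-28)*0 = 28*0 = 0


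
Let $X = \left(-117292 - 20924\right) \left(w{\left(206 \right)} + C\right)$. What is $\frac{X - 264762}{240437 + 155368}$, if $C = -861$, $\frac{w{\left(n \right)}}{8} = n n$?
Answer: $- \frac{15601311398}{131935} \approx -1.1825 \cdot 10^{5}$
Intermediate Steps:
$w{\left(n \right)} = 8 n^{2}$ ($w{\left(n \right)} = 8 n n = 8 n^{2}$)
$X = -46803669432$ ($X = \left(-117292 - 20924\right) \left(8 \cdot 206^{2} - 861\right) = - 138216 \left(8 \cdot 42436 - 861\right) = - 138216 \left(339488 - 861\right) = \left(-138216\right) 338627 = -46803669432$)
$\frac{X - 264762}{240437 + 155368} = \frac{-46803669432 - 264762}{240437 + 155368} = - \frac{46803934194}{395805} = \left(-46803934194\right) \frac{1}{395805} = - \frac{15601311398}{131935}$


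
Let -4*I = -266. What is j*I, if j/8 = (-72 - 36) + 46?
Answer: -32984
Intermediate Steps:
I = 133/2 (I = -¼*(-266) = 133/2 ≈ 66.500)
j = -496 (j = 8*((-72 - 36) + 46) = 8*(-108 + 46) = 8*(-62) = -496)
j*I = -496*133/2 = -32984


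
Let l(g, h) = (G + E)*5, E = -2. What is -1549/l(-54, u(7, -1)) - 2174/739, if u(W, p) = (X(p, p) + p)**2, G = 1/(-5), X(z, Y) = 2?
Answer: 1120797/8129 ≈ 137.88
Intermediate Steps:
G = -1/5 ≈ -0.20000
u(W, p) = (2 + p)**2
l(g, h) = -11 (l(g, h) = (-1/5 - 2)*5 = -11/5*5 = -11)
-1549/l(-54, u(7, -1)) - 2174/739 = -1549/(-11) - 2174/739 = -1549*(-1/11) - 2174*1/739 = 1549/11 - 2174/739 = 1120797/8129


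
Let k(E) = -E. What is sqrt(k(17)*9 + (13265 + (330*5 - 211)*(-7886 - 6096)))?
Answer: I*sqrt(20106986) ≈ 4484.1*I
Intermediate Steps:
sqrt(k(17)*9 + (13265 + (330*5 - 211)*(-7886 - 6096))) = sqrt(-1*17*9 + (13265 + (330*5 - 211)*(-7886 - 6096))) = sqrt(-17*9 + (13265 + (1650 - 211)*(-13982))) = sqrt(-153 + (13265 + 1439*(-13982))) = sqrt(-153 + (13265 - 20120098)) = sqrt(-153 - 20106833) = sqrt(-20106986) = I*sqrt(20106986)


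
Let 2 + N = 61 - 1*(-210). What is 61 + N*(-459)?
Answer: -123410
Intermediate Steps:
N = 269 (N = -2 + (61 - 1*(-210)) = -2 + (61 + 210) = -2 + 271 = 269)
61 + N*(-459) = 61 + 269*(-459) = 61 - 123471 = -123410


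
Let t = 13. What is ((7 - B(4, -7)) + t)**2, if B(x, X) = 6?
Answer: 196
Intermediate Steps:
((7 - B(4, -7)) + t)**2 = ((7 - 1*6) + 13)**2 = ((7 - 6) + 13)**2 = (1 + 13)**2 = 14**2 = 196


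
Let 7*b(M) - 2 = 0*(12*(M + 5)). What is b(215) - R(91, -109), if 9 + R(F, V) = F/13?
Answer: 16/7 ≈ 2.2857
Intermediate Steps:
R(F, V) = -9 + F/13
b(M) = 2/7 (b(M) = 2/7 + (0*(12*(M + 5)))/7 = 2/7 + (0*(12*(5 + M)))/7 = 2/7 + (0*(60 + 12*M))/7 = 2/7 + (1/7)*0 = 2/7 + 0 = 2/7)
b(215) - R(91, -109) = 2/7 - (-9 + (1/13)*91) = 2/7 - (-9 + 7) = 2/7 - 1*(-2) = 2/7 + 2 = 16/7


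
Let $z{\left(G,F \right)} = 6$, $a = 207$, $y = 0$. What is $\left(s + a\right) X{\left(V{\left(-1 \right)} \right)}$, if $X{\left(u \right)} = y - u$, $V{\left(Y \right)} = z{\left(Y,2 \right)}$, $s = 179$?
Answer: $-2316$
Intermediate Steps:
$V{\left(Y \right)} = 6$
$X{\left(u \right)} = - u$ ($X{\left(u \right)} = 0 - u = - u$)
$\left(s + a\right) X{\left(V{\left(-1 \right)} \right)} = \left(179 + 207\right) \left(\left(-1\right) 6\right) = 386 \left(-6\right) = -2316$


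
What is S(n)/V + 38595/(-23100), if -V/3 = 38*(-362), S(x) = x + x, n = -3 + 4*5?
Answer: -26532551/15888180 ≈ -1.6700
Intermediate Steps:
n = 17 (n = -3 + 20 = 17)
S(x) = 2*x
V = 41268 (V = -114*(-362) = -3*(-13756) = 41268)
S(n)/V + 38595/(-23100) = (2*17)/41268 + 38595/(-23100) = 34*(1/41268) + 38595*(-1/23100) = 17/20634 - 2573/1540 = -26532551/15888180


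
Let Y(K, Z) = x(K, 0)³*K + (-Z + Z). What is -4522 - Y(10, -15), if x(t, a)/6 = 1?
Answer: -6682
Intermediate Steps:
x(t, a) = 6 (x(t, a) = 6*1 = 6)
Y(K, Z) = 216*K (Y(K, Z) = 6³*K + (-Z + Z) = 216*K + 0 = 216*K)
-4522 - Y(10, -15) = -4522 - 216*10 = -4522 - 1*2160 = -4522 - 2160 = -6682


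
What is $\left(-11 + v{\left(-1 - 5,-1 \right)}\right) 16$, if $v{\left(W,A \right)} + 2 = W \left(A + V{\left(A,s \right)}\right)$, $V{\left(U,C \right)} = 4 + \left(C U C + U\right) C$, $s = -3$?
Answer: $-3376$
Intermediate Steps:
$V{\left(U,C \right)} = 4 + C \left(U + U C^{2}\right)$ ($V{\left(U,C \right)} = 4 + \left(U C^{2} + U\right) C = 4 + \left(U + U C^{2}\right) C = 4 + C \left(U + U C^{2}\right)$)
$v{\left(W,A \right)} = -2 + W \left(4 - 29 A\right)$ ($v{\left(W,A \right)} = -2 + W \left(A + \left(4 - 3 A + A \left(-3\right)^{3}\right)\right) = -2 + W \left(A + \left(4 - 3 A + A \left(-27\right)\right)\right) = -2 + W \left(A - \left(-4 + 30 A\right)\right) = -2 + W \left(4 - 29 A\right)$)
$\left(-11 + v{\left(-1 - 5,-1 \right)}\right) 16 = \left(-11 - \left(2 - 33 \left(-1 - 5\right)\right)\right) 16 = \left(-11 - \left(26 + 174\right)\right) 16 = \left(-11 - 200\right) 16 = \left(-211\right) 16 = -3376$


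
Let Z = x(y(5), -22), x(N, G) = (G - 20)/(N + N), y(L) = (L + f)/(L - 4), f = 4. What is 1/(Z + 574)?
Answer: 3/1715 ≈ 0.0017493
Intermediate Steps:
y(L) = (4 + L)/(-4 + L) (y(L) = (L + 4)/(L - 4) = (4 + L)/(-4 + L))
x(N, G) = (-20 + G)/(2*N) (x(N, G) = (-20 + G)/((2*N)) = (-20 + G)*(1/(2*N)) = (-20 + G)/(2*N))
Z = -7/3 (Z = (-20 - 22)/(2*(((4 + 5)/(-4 + 5)))) = (½)*(-42)/(9/1) = (½)*(-42)/(1*9) = (½)*(-42)/9 = (½)*(⅑)*(-42) = -7/3 ≈ -2.3333)
1/(Z + 574) = 1/(-7/3 + 574) = 1/(1715/3) = 3/1715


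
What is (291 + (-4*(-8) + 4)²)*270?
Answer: 428490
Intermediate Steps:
(291 + (-4*(-8) + 4)²)*270 = (291 + (32 + 4)²)*270 = (291 + 36²)*270 = (291 + 1296)*270 = 1587*270 = 428490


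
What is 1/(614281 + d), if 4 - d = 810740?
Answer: -1/196455 ≈ -5.0902e-6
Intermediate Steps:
d = -810736 (d = 4 - 1*810740 = 4 - 810740 = -810736)
1/(614281 + d) = 1/(614281 - 810736) = 1/(-196455) = -1/196455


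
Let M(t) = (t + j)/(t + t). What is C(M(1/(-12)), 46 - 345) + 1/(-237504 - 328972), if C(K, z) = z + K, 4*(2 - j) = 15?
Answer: -163145089/566476 ≈ -288.00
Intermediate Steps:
j = -7/4 (j = 2 - ¼*15 = 2 - 15/4 = -7/4 ≈ -1.7500)
M(t) = (-7/4 + t)/(2*t) (M(t) = (t - 7/4)/(t + t) = (-7/4 + t)/((2*t)) = (-7/4 + t)*(1/(2*t)) = (-7/4 + t)/(2*t))
C(K, z) = K + z
C(M(1/(-12)), 46 - 345) + 1/(-237504 - 328972) = ((-7 + 4/(-12))/(8*(1/(-12))) + (46 - 345)) + 1/(-237504 - 328972) = ((-7 + 4*(-1/12))/(8*(-1/12)) - 299) + 1/(-566476) = ((⅛)*(-12)*(-7 - ⅓) - 299) - 1/566476 = ((⅛)*(-12)*(-22/3) - 299) - 1/566476 = (11 - 299) - 1/566476 = -288 - 1/566476 = -163145089/566476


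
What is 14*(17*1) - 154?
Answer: 84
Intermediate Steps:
14*(17*1) - 154 = 14*17 - 154 = 238 - 154 = 84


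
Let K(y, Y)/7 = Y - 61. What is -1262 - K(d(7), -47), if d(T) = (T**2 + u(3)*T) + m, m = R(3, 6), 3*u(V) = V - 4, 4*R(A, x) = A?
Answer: -506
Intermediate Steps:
R(A, x) = A/4
u(V) = -4/3 + V/3 (u(V) = (V - 4)/3 = (-4 + V)/3 = -4/3 + V/3)
m = 3/4 (m = (1/4)*3 = 3/4 ≈ 0.75000)
d(T) = 3/4 + T**2 - T/3 (d(T) = (T**2 + (-4/3 + (1/3)*3)*T) + 3/4 = (T**2 + (-4/3 + 1)*T) + 3/4 = (T**2 - T/3) + 3/4 = 3/4 + T**2 - T/3)
K(y, Y) = -427 + 7*Y (K(y, Y) = 7*(Y - 61) = 7*(-61 + Y) = -427 + 7*Y)
-1262 - K(d(7), -47) = -1262 - (-427 + 7*(-47)) = -1262 - (-427 - 329) = -1262 - 1*(-756) = -1262 + 756 = -506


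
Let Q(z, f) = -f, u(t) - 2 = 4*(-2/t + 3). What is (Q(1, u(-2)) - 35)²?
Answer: 2809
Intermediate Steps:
u(t) = 14 - 8/t (u(t) = 2 + 4*(-2/t + 3) = 2 + 4*(3 - 2/t) = 2 + (12 - 8/t) = 14 - 8/t)
(Q(1, u(-2)) - 35)² = (-(14 - 8/(-2)) - 35)² = (-(14 - 8*(-½)) - 35)² = (-(14 + 4) - 35)² = (-1*18 - 35)² = (-18 - 35)² = (-53)² = 2809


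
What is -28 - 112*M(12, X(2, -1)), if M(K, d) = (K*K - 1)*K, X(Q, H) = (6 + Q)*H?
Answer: -192220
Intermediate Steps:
X(Q, H) = H*(6 + Q)
M(K, d) = K*(-1 + K**2) (M(K, d) = (K**2 - 1)*K = (-1 + K**2)*K = K*(-1 + K**2))
-28 - 112*M(12, X(2, -1)) = -28 - 112*(12**3 - 1*12) = -28 - 112*(1728 - 12) = -28 - 112*1716 = -28 - 192192 = -192220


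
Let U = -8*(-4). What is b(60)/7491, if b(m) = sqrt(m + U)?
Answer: 2*sqrt(23)/7491 ≈ 0.0012804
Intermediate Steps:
U = 32
b(m) = sqrt(32 + m) (b(m) = sqrt(m + 32) = sqrt(32 + m))
b(60)/7491 = sqrt(32 + 60)/7491 = sqrt(92)*(1/7491) = (2*sqrt(23))*(1/7491) = 2*sqrt(23)/7491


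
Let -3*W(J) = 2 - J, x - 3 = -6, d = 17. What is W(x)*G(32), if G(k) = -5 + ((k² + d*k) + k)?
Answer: -7975/3 ≈ -2658.3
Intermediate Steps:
x = -3 (x = 3 - 6 = -3)
W(J) = -⅔ + J/3 (W(J) = -(2 - J)/3 = -⅔ + J/3)
G(k) = -5 + k² + 18*k (G(k) = -5 + ((k² + 17*k) + k) = -5 + (k² + 18*k) = -5 + k² + 18*k)
W(x)*G(32) = (-⅔ + (⅓)*(-3))*(-5 + 32² + 18*32) = (-⅔ - 1)*(-5 + 1024 + 576) = -5/3*1595 = -7975/3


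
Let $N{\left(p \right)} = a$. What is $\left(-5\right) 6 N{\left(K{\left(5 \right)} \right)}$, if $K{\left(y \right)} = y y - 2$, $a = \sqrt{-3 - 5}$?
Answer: $- 60 i \sqrt{2} \approx - 84.853 i$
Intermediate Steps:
$a = 2 i \sqrt{2}$ ($a = \sqrt{-8} = 2 i \sqrt{2} \approx 2.8284 i$)
$K{\left(y \right)} = -2 + y^{2}$ ($K{\left(y \right)} = y^{2} - 2 = -2 + y^{2}$)
$N{\left(p \right)} = 2 i \sqrt{2}$
$\left(-5\right) 6 N{\left(K{\left(5 \right)} \right)} = \left(-5\right) 6 \cdot 2 i \sqrt{2} = - 30 \cdot 2 i \sqrt{2} = - 60 i \sqrt{2}$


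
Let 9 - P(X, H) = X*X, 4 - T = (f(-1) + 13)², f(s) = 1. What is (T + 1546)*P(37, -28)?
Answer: -1841440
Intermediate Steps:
T = -192 (T = 4 - (1 + 13)² = 4 - 1*14² = 4 - 1*196 = 4 - 196 = -192)
P(X, H) = 9 - X² (P(X, H) = 9 - X*X = 9 - X²)
(T + 1546)*P(37, -28) = (-192 + 1546)*(9 - 1*37²) = 1354*(9 - 1*1369) = 1354*(9 - 1369) = 1354*(-1360) = -1841440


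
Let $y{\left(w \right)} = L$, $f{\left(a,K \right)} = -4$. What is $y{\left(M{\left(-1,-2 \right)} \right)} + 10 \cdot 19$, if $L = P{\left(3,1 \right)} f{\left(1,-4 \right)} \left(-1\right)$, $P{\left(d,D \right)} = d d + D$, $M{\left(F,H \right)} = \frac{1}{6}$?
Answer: $230$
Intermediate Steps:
$M{\left(F,H \right)} = \frac{1}{6}$
$P{\left(d,D \right)} = D + d^{2}$ ($P{\left(d,D \right)} = d^{2} + D = D + d^{2}$)
$L = 40$ ($L = \left(1 + 3^{2}\right) \left(-4\right) \left(-1\right) = \left(1 + 9\right) \left(-4\right) \left(-1\right) = 10 \left(-4\right) \left(-1\right) = \left(-40\right) \left(-1\right) = 40$)
$y{\left(w \right)} = 40$
$y{\left(M{\left(-1,-2 \right)} \right)} + 10 \cdot 19 = 40 + 10 \cdot 19 = 40 + 190 = 230$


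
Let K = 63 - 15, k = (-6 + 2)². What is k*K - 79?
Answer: 689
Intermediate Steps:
k = 16 (k = (-4)² = 16)
K = 48
k*K - 79 = 16*48 - 79 = 768 - 79 = 689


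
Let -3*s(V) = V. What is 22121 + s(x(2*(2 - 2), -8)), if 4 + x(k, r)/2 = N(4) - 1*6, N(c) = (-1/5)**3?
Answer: 2765959/125 ≈ 22128.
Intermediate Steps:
N(c) = -1/125 (N(c) = (-1*1/5)**3 = (-1/5)**3 = -1/125)
x(k, r) = -2502/125 (x(k, r) = -8 + 2*(-1/125 - 1*6) = -8 + 2*(-1/125 - 6) = -8 + 2*(-751/125) = -8 - 1502/125 = -2502/125)
s(V) = -V/3
22121 + s(x(2*(2 - 2), -8)) = 22121 - 1/3*(-2502/125) = 22121 + 834/125 = 2765959/125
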